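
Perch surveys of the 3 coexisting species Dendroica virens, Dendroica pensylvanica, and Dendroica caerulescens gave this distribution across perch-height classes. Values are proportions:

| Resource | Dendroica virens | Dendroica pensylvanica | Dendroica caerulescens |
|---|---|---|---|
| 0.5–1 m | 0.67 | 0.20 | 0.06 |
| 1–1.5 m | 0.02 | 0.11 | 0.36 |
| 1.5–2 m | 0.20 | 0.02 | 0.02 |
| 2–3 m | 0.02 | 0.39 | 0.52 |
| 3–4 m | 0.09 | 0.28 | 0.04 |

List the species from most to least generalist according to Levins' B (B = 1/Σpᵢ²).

Dendroica pensylvanica > Dendroica caerulescens > Dendroica virens

Σp_vireᵢ² = 0.67² + 0.02² + 0.20² + 0.02² + 0.09² = 0.4489 + 0.0004 + 0.0400 + 0.0004 + 0.0081 = 0.4978
B_vire = 1 / 0.4978 = 2.0088
Σp_pensᵢ² = 0.20² + 0.11² + 0.02² + 0.39² + 0.28² = 0.0400 + 0.0121 + 0.0004 + 0.1521 + 0.0784 = 0.2830
B_pens = 1 / 0.2830 = 3.5336
Σp_caerᵢ² = 0.06² + 0.36² + 0.02² + 0.52² + 0.04² = 0.0036 + 0.1296 + 0.0004 + 0.2704 + 0.0016 = 0.4056
B_caer = 1 / 0.4056 = 2.4655
Ranking by B (broadest → narrowest): Dendroica pensylvanica (3.53) > Dendroica caerulescens (2.47) > Dendroica virens (2.01)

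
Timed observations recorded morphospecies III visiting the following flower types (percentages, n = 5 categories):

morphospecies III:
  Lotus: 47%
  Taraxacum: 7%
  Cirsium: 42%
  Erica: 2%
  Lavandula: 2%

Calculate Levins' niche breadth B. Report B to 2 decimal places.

2.48

Convert percentages to proportions (divide by 100).
Σpᵢ² = 0.47² + 0.07² + 0.42² + 0.02² + 0.02² = 0.2209 + 0.0049 + 0.1764 + 0.0004 + 0.0004 = 0.4030
B = 1 / 0.4030 = 2.4814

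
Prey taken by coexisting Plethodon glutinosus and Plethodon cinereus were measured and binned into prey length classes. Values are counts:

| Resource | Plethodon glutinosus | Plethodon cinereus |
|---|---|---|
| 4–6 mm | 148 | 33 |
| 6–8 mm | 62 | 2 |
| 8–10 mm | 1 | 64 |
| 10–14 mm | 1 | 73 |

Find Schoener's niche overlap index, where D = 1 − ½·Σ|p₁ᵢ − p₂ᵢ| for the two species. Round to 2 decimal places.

0.21

Proportions for Plethodon glutinosus (n=212): 148/212=0.6981, 62/212=0.2925, 1/212=0.0047, 1/212=0.0047
Proportions for Plethodon cinereus (n=172): 33/172=0.1919, 2/172=0.0116, 64/172=0.3721, 73/172=0.4244
Σ|p₁ᵢ − p₂ᵢ| = 0.5062 + 0.2809 + 0.3674 + 0.4197 = 1.5742
D = 1 − ½ × 1.5742 = 1 − 0.78710 = 0.21290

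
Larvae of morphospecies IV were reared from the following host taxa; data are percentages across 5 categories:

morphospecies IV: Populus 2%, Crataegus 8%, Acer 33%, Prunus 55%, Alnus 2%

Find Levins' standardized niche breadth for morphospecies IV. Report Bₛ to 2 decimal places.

Convert percentages to proportions (divide by 100).
Σpᵢ² = 0.02² + 0.08² + 0.33² + 0.55² + 0.02² = 0.0004 + 0.0064 + 0.1089 + 0.3025 + 0.0004 = 0.4186
B = 1 / 0.4186 = 2.3889
Bₛ = (B − 1)/(n − 1) = (2.3889 − 1)/(5 − 1) = 1.3889/4 = 0.3472

0.35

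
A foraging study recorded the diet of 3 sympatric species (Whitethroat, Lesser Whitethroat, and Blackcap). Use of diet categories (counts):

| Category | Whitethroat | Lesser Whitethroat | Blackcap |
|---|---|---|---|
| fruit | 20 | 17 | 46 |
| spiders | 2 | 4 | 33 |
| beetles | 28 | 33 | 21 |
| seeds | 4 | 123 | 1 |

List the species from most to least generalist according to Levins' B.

Proportions for Whitethroat (n=54): 20/54=0.3704, 2/54=0.0370, 28/54=0.5185, 4/54=0.0741
Proportions for Lesser Whitethroat (n=177): 17/177=0.0960, 4/177=0.0226, 33/177=0.1864, 123/177=0.6949
Proportions for Blackcap (n=101): 46/101=0.4554, 33/101=0.3267, 21/101=0.2079, 1/101=0.0099
Σp_Whitᵢ² = 0.3704² + 0.0370² + 0.5185² + 0.0741² = 0.137196 + 0.001369 + 0.268842 + 0.005491 = 0.412898
B_Whit = 1 / 0.412898 = 2.4219
Σp_Lessᵢ² = 0.0960² + 0.0226² + 0.1864² + 0.6949² = 0.009216 + 0.000511 + 0.034745 + 0.482886 = 0.527358
B_Less = 1 / 0.527358 = 1.8962
Σp_Blacᵢ² = 0.4554² + 0.3267² + 0.2079² + 0.0099² = 0.207389 + 0.106733 + 0.043222 + 0.000098 = 0.357442
B_Blac = 1 / 0.357442 = 2.7977
Ranking by B (broadest → narrowest): Blackcap (2.80) > Whitethroat (2.42) > Lesser Whitethroat (1.90)

Blackcap > Whitethroat > Lesser Whitethroat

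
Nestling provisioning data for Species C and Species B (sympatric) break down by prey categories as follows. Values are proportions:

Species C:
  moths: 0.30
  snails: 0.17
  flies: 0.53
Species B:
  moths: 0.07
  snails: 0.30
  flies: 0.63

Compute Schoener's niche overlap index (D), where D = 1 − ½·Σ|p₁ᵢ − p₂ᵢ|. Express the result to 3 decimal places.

0.770

Σ|p₁ᵢ − p₂ᵢ| = 0.23 + 0.13 + 0.10 = 0.46
D = 1 − ½ × 0.46 = 1 − 0.230 = 0.77000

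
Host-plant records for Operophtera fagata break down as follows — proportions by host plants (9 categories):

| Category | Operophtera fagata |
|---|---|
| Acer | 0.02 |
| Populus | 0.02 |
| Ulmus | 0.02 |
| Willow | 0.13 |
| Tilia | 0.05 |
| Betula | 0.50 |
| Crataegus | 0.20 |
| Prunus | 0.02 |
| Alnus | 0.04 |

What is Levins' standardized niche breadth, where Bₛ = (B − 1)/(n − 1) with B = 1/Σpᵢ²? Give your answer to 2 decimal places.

0.27

Σpᵢ² = 0.02² + 0.02² + 0.02² + 0.13² + 0.05² + 0.50² + 0.20² + 0.02² + 0.04² = 0.0004 + 0.0004 + 0.0004 + 0.0169 + 0.0025 + 0.2500 + 0.0400 + 0.0004 + 0.0016 = 0.3126
B = 1 / 0.3126 = 3.1990
Bₛ = (B − 1)/(n − 1) = (3.1990 − 1)/(9 − 1) = 2.1990/8 = 0.2749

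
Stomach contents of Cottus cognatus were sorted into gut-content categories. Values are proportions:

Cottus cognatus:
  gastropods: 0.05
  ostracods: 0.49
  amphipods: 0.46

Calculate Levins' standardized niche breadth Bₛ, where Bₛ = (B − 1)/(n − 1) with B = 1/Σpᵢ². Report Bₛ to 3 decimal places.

0.601

Σpᵢ² = 0.05² + 0.49² + 0.46² = 0.0025 + 0.2401 + 0.2116 = 0.4542
B = 1 / 0.4542 = 2.20167
Bₛ = (B − 1)/(n − 1) = (2.20167 − 1)/(3 − 1) = 1.20167/2 = 0.60084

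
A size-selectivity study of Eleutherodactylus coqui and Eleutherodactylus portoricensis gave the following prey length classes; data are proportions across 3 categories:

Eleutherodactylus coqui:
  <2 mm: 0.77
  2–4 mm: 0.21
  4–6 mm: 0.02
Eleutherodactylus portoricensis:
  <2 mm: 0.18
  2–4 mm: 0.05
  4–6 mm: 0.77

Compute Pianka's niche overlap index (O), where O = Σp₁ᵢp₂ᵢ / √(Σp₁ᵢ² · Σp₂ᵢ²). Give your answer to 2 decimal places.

0.26

Σ p₁ᵢp₂ᵢ = 0.1386 + 0.0105 + 0.0154 = 0.1645
Σp_1ᵢ² = 0.77² + 0.21² + 0.02² = 0.5929 + 0.0441 + 0.0004 = 0.6374
Σp_2ᵢ² = 0.18² + 0.05² + 0.77² = 0.0324 + 0.0025 + 0.5929 = 0.6278
O = 0.1645 / √(0.6374 × 0.6278) = 0.1645 / 0.63258 = 0.2600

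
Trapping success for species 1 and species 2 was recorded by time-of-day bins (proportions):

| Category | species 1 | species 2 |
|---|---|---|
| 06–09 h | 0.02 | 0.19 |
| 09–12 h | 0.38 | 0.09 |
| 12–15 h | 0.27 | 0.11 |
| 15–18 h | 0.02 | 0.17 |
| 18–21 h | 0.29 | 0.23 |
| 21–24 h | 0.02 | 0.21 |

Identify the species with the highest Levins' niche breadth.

species 2

Σp_1ᵢ² = 0.02² + 0.38² + 0.27² + 0.02² + 0.29² + 0.02² = 0.0004 + 0.1444 + 0.0729 + 0.0004 + 0.0841 + 0.0004 = 0.3026
B_1 = 1 / 0.3026 = 3.3047
Σp_2ᵢ² = 0.19² + 0.09² + 0.11² + 0.17² + 0.23² + 0.21² = 0.0361 + 0.0081 + 0.0121 + 0.0289 + 0.0529 + 0.0441 = 0.1822
B_2 = 1 / 0.1822 = 5.4885
Highest B → broadest niche (most generalist): species 2 (B = 5.49).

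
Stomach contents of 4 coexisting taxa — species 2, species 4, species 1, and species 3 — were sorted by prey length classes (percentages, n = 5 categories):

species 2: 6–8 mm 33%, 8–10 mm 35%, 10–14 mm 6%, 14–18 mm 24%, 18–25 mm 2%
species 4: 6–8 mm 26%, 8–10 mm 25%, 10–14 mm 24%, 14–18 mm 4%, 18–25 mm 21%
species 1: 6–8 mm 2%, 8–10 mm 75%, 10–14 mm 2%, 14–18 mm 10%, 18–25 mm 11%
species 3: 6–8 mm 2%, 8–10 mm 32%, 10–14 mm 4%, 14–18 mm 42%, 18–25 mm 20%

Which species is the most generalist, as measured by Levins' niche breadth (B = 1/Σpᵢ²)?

Convert percentages to proportions (divide by 100).
Σp_2ᵢ² = 0.33² + 0.35² + 0.06² + 0.24² + 0.02² = 0.1089 + 0.1225 + 0.0036 + 0.0576 + 0.0004 = 0.2930
B_2 = 1 / 0.2930 = 3.4130
Σp_4ᵢ² = 0.26² + 0.25² + 0.24² + 0.04² + 0.21² = 0.0676 + 0.0625 + 0.0576 + 0.0016 + 0.0441 = 0.2334
B_4 = 1 / 0.2334 = 4.2845
Σp_1ᵢ² = 0.02² + 0.75² + 0.02² + 0.10² + 0.11² = 0.0004 + 0.5625 + 0.0004 + 0.0100 + 0.0121 = 0.5854
B_1 = 1 / 0.5854 = 1.7082
Σp_3ᵢ² = 0.02² + 0.32² + 0.04² + 0.42² + 0.20² = 0.0004 + 0.1024 + 0.0016 + 0.1764 + 0.0400 = 0.3208
B_3 = 1 / 0.3208 = 3.1172
Highest B → broadest niche (most generalist): species 4 (B = 4.28).

species 4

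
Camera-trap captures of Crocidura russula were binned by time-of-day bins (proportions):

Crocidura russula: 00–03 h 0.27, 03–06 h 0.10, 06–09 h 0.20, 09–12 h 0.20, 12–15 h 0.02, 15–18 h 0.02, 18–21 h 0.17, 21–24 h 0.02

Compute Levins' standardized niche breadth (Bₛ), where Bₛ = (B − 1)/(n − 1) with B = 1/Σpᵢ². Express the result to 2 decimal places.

0.60

Σpᵢ² = 0.27² + 0.10² + 0.20² + 0.20² + 0.02² + 0.02² + 0.17² + 0.02² = 0.0729 + 0.0100 + 0.0400 + 0.0400 + 0.0004 + 0.0004 + 0.0289 + 0.0004 = 0.1930
B = 1 / 0.1930 = 5.1813
Bₛ = (B − 1)/(n − 1) = (5.1813 − 1)/(8 − 1) = 4.1813/7 = 0.5973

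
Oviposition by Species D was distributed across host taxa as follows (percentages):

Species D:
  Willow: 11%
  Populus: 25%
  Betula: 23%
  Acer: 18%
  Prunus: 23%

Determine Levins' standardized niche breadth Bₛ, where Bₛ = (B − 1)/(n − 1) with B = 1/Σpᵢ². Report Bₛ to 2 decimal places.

Convert percentages to proportions (divide by 100).
Σpᵢ² = 0.11² + 0.25² + 0.23² + 0.18² + 0.23² = 0.0121 + 0.0625 + 0.0529 + 0.0324 + 0.0529 = 0.2128
B = 1 / 0.2128 = 4.6992
Bₛ = (B − 1)/(n − 1) = (4.6992 − 1)/(5 − 1) = 3.6992/4 = 0.9248

0.92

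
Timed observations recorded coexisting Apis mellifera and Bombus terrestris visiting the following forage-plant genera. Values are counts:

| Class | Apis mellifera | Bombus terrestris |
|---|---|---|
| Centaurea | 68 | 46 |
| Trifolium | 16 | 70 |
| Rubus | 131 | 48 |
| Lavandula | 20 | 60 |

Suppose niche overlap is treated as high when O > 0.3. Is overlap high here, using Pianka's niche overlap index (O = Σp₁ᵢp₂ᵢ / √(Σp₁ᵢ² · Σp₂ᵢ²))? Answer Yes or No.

Yes

Proportions for Apis mellifera (n=235): 68/235=0.2894, 16/235=0.0681, 131/235=0.5574, 20/235=0.0851
Proportions for Bombus terrestris (n=224): 46/224=0.2054, 70/224=0.3125, 48/224=0.2143, 60/224=0.2679
Σ p₁ᵢp₂ᵢ = 0.059443 + 0.021281 + 0.119451 + 0.022798 = 0.222973
Σp_1ᵢ² = 0.2894² + 0.0681² + 0.5574² + 0.0851² = 0.083752 + 0.004638 + 0.310695 + 0.007242 = 0.406327
Σp_2ᵢ² = 0.2054² + 0.3125² + 0.2143² + 0.2679² = 0.042189 + 0.097656 + 0.045924 + 0.071770 = 0.257539
O = 0.222973 / √(0.406327 × 0.257539) = 0.222973 / 0.3234889 = 0.6893
O = 0.6893 > 0.3 → Yes.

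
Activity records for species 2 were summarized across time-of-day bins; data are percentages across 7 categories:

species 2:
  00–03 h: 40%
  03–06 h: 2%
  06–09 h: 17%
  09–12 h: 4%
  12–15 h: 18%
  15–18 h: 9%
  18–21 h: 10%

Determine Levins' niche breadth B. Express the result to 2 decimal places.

4.14

Convert percentages to proportions (divide by 100).
Σpᵢ² = 0.40² + 0.02² + 0.17² + 0.04² + 0.18² + 0.09² + 0.10² = 0.1600 + 0.0004 + 0.0289 + 0.0016 + 0.0324 + 0.0081 + 0.0100 = 0.2414
B = 1 / 0.2414 = 4.1425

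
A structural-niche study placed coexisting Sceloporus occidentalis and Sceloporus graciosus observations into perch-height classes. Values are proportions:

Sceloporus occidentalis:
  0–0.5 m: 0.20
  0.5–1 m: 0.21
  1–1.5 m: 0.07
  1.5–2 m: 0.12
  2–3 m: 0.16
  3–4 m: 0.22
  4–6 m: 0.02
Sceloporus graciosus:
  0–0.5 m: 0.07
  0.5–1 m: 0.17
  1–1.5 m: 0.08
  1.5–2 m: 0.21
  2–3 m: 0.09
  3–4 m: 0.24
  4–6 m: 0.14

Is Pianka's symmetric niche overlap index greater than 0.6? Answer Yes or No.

Yes

Σ p₁ᵢp₂ᵢ = 0.0140 + 0.0357 + 0.0056 + 0.0252 + 0.0144 + 0.0528 + 0.0028 = 0.1505
Σp_1ᵢ² = 0.20² + 0.21² + 0.07² + 0.12² + 0.16² + 0.22² + 0.02² = 0.0400 + 0.0441 + 0.0049 + 0.0144 + 0.0256 + 0.0484 + 0.0004 = 0.1778
Σp_2ᵢ² = 0.07² + 0.17² + 0.08² + 0.21² + 0.09² + 0.24² + 0.14² = 0.0049 + 0.0289 + 0.0064 + 0.0441 + 0.0081 + 0.0576 + 0.0196 = 0.1696
O = 0.1505 / √(0.1778 × 0.1696) = 0.1505 / 0.17365 = 0.8667
O = 0.8667 > 0.6 → Yes.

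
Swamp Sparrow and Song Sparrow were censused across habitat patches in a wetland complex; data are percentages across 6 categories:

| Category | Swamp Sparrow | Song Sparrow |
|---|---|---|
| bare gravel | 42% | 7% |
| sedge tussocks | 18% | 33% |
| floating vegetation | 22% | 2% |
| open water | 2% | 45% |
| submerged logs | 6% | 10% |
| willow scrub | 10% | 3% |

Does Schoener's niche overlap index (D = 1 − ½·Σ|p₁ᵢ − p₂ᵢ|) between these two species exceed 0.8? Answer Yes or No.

No

Convert percentages to proportions (divide by 100).
Σ|p₁ᵢ − p₂ᵢ| = 0.35 + 0.15 + 0.20 + 0.43 + 0.04 + 0.07 = 1.24
D = 1 − ½ × 1.24 = 1 − 0.620 = 0.3800
D = 0.3800 < 0.8 → No.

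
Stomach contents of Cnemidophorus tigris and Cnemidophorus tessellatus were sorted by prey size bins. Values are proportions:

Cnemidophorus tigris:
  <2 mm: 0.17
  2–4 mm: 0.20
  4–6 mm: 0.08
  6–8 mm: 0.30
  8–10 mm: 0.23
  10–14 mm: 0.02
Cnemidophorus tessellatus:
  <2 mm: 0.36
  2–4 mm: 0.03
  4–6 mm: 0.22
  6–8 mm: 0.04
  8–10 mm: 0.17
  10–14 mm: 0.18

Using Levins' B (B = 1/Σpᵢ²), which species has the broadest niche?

Σp_tigrᵢ² = 0.17² + 0.20² + 0.08² + 0.30² + 0.23² + 0.02² = 0.0289 + 0.0400 + 0.0064 + 0.0900 + 0.0529 + 0.0004 = 0.2186
B_tigr = 1 / 0.2186 = 4.5746
Σp_tessᵢ² = 0.36² + 0.03² + 0.22² + 0.04² + 0.17² + 0.18² = 0.1296 + 0.0009 + 0.0484 + 0.0016 + 0.0289 + 0.0324 = 0.2418
B_tess = 1 / 0.2418 = 4.1356
Highest B → broadest niche (most generalist): Cnemidophorus tigris (B = 4.57).

Cnemidophorus tigris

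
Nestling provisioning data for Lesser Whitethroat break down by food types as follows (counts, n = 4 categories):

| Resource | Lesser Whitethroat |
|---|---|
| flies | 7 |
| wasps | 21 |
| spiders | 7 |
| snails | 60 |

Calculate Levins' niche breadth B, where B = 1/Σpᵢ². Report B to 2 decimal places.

2.18

Proportions for Lesser Whitethroat (n=95): 7/95=0.0737, 21/95=0.2211, 7/95=0.0737, 60/95=0.6316
Σpᵢ² = 0.0737² + 0.2211² + 0.0737² + 0.6316² = 0.005432 + 0.048885 + 0.005432 + 0.398919 = 0.458668
B = 1 / 0.458668 = 2.1802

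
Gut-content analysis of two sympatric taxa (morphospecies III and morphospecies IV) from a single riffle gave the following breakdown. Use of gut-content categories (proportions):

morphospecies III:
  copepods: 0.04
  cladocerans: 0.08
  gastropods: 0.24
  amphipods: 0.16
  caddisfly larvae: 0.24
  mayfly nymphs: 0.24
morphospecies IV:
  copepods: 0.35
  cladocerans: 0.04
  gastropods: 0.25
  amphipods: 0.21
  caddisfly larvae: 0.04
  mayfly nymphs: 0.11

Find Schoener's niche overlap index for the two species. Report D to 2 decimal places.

Σ|p₁ᵢ − p₂ᵢ| = 0.31 + 0.04 + 0.01 + 0.05 + 0.20 + 0.13 = 0.74
D = 1 − ½ × 0.74 = 1 − 0.370 = 0.6300

0.63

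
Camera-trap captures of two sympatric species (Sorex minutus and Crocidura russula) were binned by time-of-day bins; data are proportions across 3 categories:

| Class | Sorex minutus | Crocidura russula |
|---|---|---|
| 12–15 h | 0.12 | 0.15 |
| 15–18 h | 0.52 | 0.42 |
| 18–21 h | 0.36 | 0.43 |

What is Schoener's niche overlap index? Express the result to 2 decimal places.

0.90

Σ|p₁ᵢ − p₂ᵢ| = 0.03 + 0.10 + 0.07 = 0.20
D = 1 − ½ × 0.20 = 1 − 0.100 = 0.9000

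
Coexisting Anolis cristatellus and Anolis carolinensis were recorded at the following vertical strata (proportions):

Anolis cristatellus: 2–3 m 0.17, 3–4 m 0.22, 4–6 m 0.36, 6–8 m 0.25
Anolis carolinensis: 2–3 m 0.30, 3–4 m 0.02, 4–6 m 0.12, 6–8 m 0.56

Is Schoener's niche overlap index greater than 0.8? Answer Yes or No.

No

Σ|p₁ᵢ − p₂ᵢ| = 0.13 + 0.20 + 0.24 + 0.31 = 0.88
D = 1 − ½ × 0.88 = 1 − 0.440 = 0.5600
D = 0.5600 < 0.8 → No.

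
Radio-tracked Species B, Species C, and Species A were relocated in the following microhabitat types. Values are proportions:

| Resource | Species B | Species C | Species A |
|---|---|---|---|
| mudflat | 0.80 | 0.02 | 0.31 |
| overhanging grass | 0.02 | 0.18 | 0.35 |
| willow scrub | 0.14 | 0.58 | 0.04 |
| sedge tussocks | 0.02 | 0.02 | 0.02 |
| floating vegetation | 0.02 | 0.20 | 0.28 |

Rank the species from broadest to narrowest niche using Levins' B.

Species A > Species C > Species B

Σp_Bᵢ² = 0.80² + 0.02² + 0.14² + 0.02² + 0.02² = 0.6400 + 0.0004 + 0.0196 + 0.0004 + 0.0004 = 0.6608
B_B = 1 / 0.6608 = 1.5133
Σp_Cᵢ² = 0.02² + 0.18² + 0.58² + 0.02² + 0.20² = 0.0004 + 0.0324 + 0.3364 + 0.0004 + 0.0400 = 0.4096
B_C = 1 / 0.4096 = 2.4414
Σp_Aᵢ² = 0.31² + 0.35² + 0.04² + 0.02² + 0.28² = 0.0961 + 0.1225 + 0.0016 + 0.0004 + 0.0784 = 0.2990
B_A = 1 / 0.2990 = 3.3445
Ranking by B (broadest → narrowest): Species A (3.34) > Species C (2.44) > Species B (1.51)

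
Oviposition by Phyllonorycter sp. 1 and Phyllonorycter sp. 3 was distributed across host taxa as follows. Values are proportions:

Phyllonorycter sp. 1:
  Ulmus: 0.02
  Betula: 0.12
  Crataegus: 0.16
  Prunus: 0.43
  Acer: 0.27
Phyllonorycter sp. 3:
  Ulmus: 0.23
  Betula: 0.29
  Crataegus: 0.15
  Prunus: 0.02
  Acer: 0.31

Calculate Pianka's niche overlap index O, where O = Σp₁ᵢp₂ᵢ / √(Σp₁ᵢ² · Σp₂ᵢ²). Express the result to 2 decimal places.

Σ p₁ᵢp₂ᵢ = 0.0046 + 0.0348 + 0.0240 + 0.0086 + 0.0837 = 0.1557
Σp_1ᵢ² = 0.02² + 0.12² + 0.16² + 0.43² + 0.27² = 0.0004 + 0.0144 + 0.0256 + 0.1849 + 0.0729 = 0.2982
Σp_2ᵢ² = 0.23² + 0.29² + 0.15² + 0.02² + 0.31² = 0.0529 + 0.0841 + 0.0225 + 0.0004 + 0.0961 = 0.2560
O = 0.1557 / √(0.2982 × 0.2560) = 0.1557 / 0.27630 = 0.5635

0.56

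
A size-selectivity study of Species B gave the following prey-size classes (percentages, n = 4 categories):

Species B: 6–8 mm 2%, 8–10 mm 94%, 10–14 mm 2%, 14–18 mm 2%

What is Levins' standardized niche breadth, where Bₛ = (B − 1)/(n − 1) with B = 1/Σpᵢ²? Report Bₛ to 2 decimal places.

Convert percentages to proportions (divide by 100).
Σpᵢ² = 0.02² + 0.94² + 0.02² + 0.02² = 0.0004 + 0.8836 + 0.0004 + 0.0004 = 0.8848
B = 1 / 0.8848 = 1.1302
Bₛ = (B − 1)/(n − 1) = (1.1302 − 1)/(4 − 1) = 0.1302/3 = 0.0434

0.04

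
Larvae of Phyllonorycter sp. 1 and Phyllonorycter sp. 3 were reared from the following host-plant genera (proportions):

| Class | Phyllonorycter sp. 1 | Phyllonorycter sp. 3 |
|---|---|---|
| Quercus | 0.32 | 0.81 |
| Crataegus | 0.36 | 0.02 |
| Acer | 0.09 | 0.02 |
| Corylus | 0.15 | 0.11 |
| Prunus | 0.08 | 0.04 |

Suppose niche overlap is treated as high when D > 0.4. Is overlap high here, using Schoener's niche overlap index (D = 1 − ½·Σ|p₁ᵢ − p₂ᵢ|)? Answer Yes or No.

Σ|p₁ᵢ − p₂ᵢ| = 0.49 + 0.34 + 0.07 + 0.04 + 0.04 = 0.98
D = 1 − ½ × 0.98 = 1 − 0.490 = 0.5100
D = 0.5100 > 0.4 → Yes.

Yes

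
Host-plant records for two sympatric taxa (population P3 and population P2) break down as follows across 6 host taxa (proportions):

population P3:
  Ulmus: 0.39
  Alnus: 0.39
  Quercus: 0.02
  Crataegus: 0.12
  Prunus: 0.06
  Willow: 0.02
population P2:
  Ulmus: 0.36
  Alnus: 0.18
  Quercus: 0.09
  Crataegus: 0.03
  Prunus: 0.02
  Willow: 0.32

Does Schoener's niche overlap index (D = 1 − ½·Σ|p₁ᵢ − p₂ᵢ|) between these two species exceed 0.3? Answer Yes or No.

Σ|p₁ᵢ − p₂ᵢ| = 0.03 + 0.21 + 0.07 + 0.09 + 0.04 + 0.30 = 0.74
D = 1 − ½ × 0.74 = 1 − 0.370 = 0.6300
D = 0.6300 > 0.3 → Yes.

Yes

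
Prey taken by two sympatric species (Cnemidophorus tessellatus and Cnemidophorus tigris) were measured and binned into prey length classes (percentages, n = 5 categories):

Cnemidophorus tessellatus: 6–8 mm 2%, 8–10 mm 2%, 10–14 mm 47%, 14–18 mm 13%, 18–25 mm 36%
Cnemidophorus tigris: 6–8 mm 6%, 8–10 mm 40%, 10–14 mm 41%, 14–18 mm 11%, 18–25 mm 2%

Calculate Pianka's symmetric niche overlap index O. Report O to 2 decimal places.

0.63

Convert percentages to proportions (divide by 100).
Σ p₁ᵢp₂ᵢ = 0.0012 + 0.0080 + 0.1927 + 0.0143 + 0.0072 = 0.2234
Σp_1ᵢ² = 0.02² + 0.02² + 0.47² + 0.13² + 0.36² = 0.0004 + 0.0004 + 0.2209 + 0.0169 + 0.1296 = 0.3682
Σp_2ᵢ² = 0.06² + 0.40² + 0.41² + 0.11² + 0.02² = 0.0036 + 0.1600 + 0.1681 + 0.0121 + 0.0004 = 0.3442
O = 0.2234 / √(0.3682 × 0.3442) = 0.2234 / 0.35600 = 0.6275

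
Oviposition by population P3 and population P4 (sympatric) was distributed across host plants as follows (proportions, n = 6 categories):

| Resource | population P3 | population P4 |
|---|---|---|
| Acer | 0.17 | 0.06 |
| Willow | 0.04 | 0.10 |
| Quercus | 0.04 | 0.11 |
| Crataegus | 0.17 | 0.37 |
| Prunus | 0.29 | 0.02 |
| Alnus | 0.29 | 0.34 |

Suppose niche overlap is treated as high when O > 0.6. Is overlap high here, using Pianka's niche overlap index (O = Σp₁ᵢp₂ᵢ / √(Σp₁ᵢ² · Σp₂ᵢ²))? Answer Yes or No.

Yes

Σ p₁ᵢp₂ᵢ = 0.0102 + 0.0040 + 0.0044 + 0.0629 + 0.0058 + 0.0986 = 0.1859
Σp_1ᵢ² = 0.17² + 0.04² + 0.04² + 0.17² + 0.29² + 0.29² = 0.0289 + 0.0016 + 0.0016 + 0.0289 + 0.0841 + 0.0841 = 0.2292
Σp_2ᵢ² = 0.06² + 0.10² + 0.11² + 0.37² + 0.02² + 0.34² = 0.0036 + 0.0100 + 0.0121 + 0.1369 + 0.0004 + 0.1156 = 0.2786
O = 0.1859 / √(0.2292 × 0.2786) = 0.1859 / 0.25270 = 0.7357
O = 0.7357 > 0.6 → Yes.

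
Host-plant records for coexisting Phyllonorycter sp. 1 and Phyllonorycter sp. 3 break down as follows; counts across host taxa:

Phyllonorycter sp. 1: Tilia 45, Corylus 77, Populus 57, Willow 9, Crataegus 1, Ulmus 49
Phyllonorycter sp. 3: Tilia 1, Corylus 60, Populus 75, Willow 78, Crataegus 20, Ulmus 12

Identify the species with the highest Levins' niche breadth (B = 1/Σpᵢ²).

Phyllonorycter sp. 1

Proportions for Phyllonorycter sp. 1 (n=238): 45/238=0.1891, 77/238=0.3235, 57/238=0.2395, 9/238=0.0378, 1/238=0.0042, 49/238=0.2059
Proportions for Phyllonorycter sp. 3 (n=246): 1/246=0.0041, 60/246=0.2439, 75/246=0.3049, 78/246=0.3171, 20/246=0.0813, 12/246=0.0488
Σp_1ᵢ² = 0.1891² + 0.3235² + 0.2395² + 0.0378² + 0.0042² + 0.2059² = 0.035759 + 0.104652 + 0.057360 + 0.001429 + 0.000018 + 0.042395 = 0.241613
B_1 = 1 / 0.241613 = 4.1389
Σp_3ᵢ² = 0.0041² + 0.2439² + 0.3049² + 0.3171² + 0.0813² + 0.0488² = 0.000017 + 0.059487 + 0.092964 + 0.100552 + 0.006610 + 0.002381 = 0.262011
B_3 = 1 / 0.262011 = 3.8166
Highest B → broadest niche (most generalist): Phyllonorycter sp. 1 (B = 4.14).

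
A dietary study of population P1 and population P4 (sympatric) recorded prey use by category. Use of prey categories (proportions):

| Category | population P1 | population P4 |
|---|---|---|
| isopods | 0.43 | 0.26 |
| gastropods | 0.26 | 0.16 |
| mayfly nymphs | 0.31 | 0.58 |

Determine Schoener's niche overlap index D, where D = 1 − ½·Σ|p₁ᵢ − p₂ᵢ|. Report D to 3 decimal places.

0.730

Σ|p₁ᵢ − p₂ᵢ| = 0.17 + 0.10 + 0.27 = 0.54
D = 1 − ½ × 0.54 = 1 − 0.270 = 0.73000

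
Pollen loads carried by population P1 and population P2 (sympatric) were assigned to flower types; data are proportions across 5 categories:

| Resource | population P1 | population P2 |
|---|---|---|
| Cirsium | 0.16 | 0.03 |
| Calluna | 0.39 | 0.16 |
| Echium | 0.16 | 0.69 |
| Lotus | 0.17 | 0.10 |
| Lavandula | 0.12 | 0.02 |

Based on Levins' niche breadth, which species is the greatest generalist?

population P1

Σp_P1ᵢ² = 0.16² + 0.39² + 0.16² + 0.17² + 0.12² = 0.0256 + 0.1521 + 0.0256 + 0.0289 + 0.0144 = 0.2466
B_P1 = 1 / 0.2466 = 4.0552
Σp_P2ᵢ² = 0.03² + 0.16² + 0.69² + 0.10² + 0.02² = 0.0009 + 0.0256 + 0.4761 + 0.0100 + 0.0004 = 0.5130
B_P2 = 1 / 0.5130 = 1.9493
Highest B → broadest niche (most generalist): population P1 (B = 4.06).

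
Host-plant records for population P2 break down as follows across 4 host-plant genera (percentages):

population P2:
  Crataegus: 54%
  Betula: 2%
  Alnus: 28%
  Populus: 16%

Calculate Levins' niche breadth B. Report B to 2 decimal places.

Convert percentages to proportions (divide by 100).
Σpᵢ² = 0.54² + 0.02² + 0.28² + 0.16² = 0.2916 + 0.0004 + 0.0784 + 0.0256 = 0.3960
B = 1 / 0.3960 = 2.5253

2.53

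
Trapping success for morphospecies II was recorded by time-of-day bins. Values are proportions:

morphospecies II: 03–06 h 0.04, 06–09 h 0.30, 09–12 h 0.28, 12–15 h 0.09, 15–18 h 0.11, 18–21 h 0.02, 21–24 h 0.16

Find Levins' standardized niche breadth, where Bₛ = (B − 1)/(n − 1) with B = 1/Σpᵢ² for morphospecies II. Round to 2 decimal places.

Σpᵢ² = 0.04² + 0.30² + 0.28² + 0.09² + 0.11² + 0.02² + 0.16² = 0.0016 + 0.0900 + 0.0784 + 0.0081 + 0.0121 + 0.0004 + 0.0256 = 0.2162
B = 1 / 0.2162 = 4.6253
Bₛ = (B − 1)/(n − 1) = (4.6253 − 1)/(7 − 1) = 3.6253/6 = 0.6042

0.60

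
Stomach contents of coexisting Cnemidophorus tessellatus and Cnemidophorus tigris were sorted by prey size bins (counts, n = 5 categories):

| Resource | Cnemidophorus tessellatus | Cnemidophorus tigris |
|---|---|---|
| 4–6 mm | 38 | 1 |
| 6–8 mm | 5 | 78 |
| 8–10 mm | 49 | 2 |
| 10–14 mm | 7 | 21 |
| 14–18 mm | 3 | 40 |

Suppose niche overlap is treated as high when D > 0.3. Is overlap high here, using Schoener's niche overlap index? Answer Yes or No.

Proportions for Cnemidophorus tessellatus (n=102): 38/102=0.3725, 5/102=0.0490, 49/102=0.4804, 7/102=0.0686, 3/102=0.0294
Proportions for Cnemidophorus tigris (n=142): 1/142=0.0070, 78/142=0.5493, 2/142=0.0141, 21/142=0.1479, 40/142=0.2817
Σ|p₁ᵢ − p₂ᵢ| = 0.3655 + 0.5003 + 0.4663 + 0.0793 + 0.2523 = 1.6637
D = 1 − ½ × 1.6637 = 1 − 0.83185 = 0.16815
D = 0.16815 < 0.3 → No.

No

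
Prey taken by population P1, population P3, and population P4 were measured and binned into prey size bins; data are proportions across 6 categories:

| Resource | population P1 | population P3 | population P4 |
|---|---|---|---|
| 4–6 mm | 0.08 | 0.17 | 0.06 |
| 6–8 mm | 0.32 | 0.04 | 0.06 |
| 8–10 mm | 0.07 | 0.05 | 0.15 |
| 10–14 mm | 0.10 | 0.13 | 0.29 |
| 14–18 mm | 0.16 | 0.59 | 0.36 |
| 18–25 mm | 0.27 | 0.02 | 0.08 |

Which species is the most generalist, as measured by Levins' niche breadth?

Σp_P1ᵢ² = 0.08² + 0.32² + 0.07² + 0.10² + 0.16² + 0.27² = 0.0064 + 0.1024 + 0.0049 + 0.0100 + 0.0256 + 0.0729 = 0.2222
B_P1 = 1 / 0.2222 = 4.5005
Σp_P3ᵢ² = 0.17² + 0.04² + 0.05² + 0.13² + 0.59² + 0.02² = 0.0289 + 0.0016 + 0.0025 + 0.0169 + 0.3481 + 0.0004 = 0.3984
B_P3 = 1 / 0.3984 = 2.5100
Σp_P4ᵢ² = 0.06² + 0.06² + 0.15² + 0.29² + 0.36² + 0.08² = 0.0036 + 0.0036 + 0.0225 + 0.0841 + 0.1296 + 0.0064 = 0.2498
B_P4 = 1 / 0.2498 = 4.0032
Highest B → broadest niche (most generalist): population P1 (B = 4.50).

population P1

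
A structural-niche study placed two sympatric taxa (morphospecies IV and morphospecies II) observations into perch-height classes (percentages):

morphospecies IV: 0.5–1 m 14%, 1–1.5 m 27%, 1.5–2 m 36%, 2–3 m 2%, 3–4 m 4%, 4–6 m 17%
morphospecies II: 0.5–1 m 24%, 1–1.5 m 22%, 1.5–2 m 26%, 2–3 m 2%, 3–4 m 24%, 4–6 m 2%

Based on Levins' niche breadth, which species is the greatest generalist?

morphospecies II

Convert percentages to proportions (divide by 100).
Σp_IVᵢ² = 0.14² + 0.27² + 0.36² + 0.02² + 0.04² + 0.17² = 0.0196 + 0.0729 + 0.1296 + 0.0004 + 0.0016 + 0.0289 = 0.2530
B_IV = 1 / 0.2530 = 3.9526
Σp_IIᵢ² = 0.24² + 0.22² + 0.26² + 0.02² + 0.24² + 0.02² = 0.0576 + 0.0484 + 0.0676 + 0.0004 + 0.0576 + 0.0004 = 0.2320
B_II = 1 / 0.2320 = 4.3103
Highest B → broadest niche (most generalist): morphospecies II (B = 4.31).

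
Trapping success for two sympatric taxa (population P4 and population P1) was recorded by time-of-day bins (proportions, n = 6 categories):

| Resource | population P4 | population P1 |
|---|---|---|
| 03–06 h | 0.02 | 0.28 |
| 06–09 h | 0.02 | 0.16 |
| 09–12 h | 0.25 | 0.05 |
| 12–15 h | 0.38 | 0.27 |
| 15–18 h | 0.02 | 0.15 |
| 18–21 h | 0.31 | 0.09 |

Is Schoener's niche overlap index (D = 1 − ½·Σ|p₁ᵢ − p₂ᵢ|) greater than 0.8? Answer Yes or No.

No

Σ|p₁ᵢ − p₂ᵢ| = 0.26 + 0.14 + 0.20 + 0.11 + 0.13 + 0.22 = 1.06
D = 1 − ½ × 1.06 = 1 − 0.530 = 0.4700
D = 0.4700 < 0.8 → No.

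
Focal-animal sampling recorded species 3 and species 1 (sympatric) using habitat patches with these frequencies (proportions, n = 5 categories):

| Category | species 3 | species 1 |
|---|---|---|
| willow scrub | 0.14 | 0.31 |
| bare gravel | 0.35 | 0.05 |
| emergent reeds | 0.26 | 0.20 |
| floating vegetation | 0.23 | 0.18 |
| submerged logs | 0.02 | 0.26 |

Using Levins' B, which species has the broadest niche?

species 1

Σp_3ᵢ² = 0.14² + 0.35² + 0.26² + 0.23² + 0.02² = 0.0196 + 0.1225 + 0.0676 + 0.0529 + 0.0004 = 0.2630
B_3 = 1 / 0.2630 = 3.8023
Σp_1ᵢ² = 0.31² + 0.05² + 0.20² + 0.18² + 0.26² = 0.0961 + 0.0025 + 0.0400 + 0.0324 + 0.0676 = 0.2386
B_1 = 1 / 0.2386 = 4.1911
Highest B → broadest niche (most generalist): species 1 (B = 4.19).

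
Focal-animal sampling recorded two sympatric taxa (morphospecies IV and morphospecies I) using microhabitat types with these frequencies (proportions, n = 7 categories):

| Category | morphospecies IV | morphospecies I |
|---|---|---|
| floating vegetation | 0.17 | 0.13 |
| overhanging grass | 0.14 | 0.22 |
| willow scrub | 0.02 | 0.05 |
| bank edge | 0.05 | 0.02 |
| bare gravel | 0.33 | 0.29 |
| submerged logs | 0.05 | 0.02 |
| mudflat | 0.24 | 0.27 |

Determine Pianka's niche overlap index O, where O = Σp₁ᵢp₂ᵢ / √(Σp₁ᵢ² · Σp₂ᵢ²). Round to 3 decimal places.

Σ p₁ᵢp₂ᵢ = 0.0221 + 0.0308 + 0.0010 + 0.0010 + 0.0957 + 0.0010 + 0.0648 = 0.2164
Σp_1ᵢ² = 0.17² + 0.14² + 0.02² + 0.05² + 0.33² + 0.05² + 0.24² = 0.0289 + 0.0196 + 0.0004 + 0.0025 + 0.1089 + 0.0025 + 0.0576 = 0.2204
Σp_2ᵢ² = 0.13² + 0.22² + 0.05² + 0.02² + 0.29² + 0.02² + 0.27² = 0.0169 + 0.0484 + 0.0025 + 0.0004 + 0.0841 + 0.0004 + 0.0729 = 0.2256
O = 0.2164 / √(0.2204 × 0.2256) = 0.2164 / 0.222985 = 0.97047

0.970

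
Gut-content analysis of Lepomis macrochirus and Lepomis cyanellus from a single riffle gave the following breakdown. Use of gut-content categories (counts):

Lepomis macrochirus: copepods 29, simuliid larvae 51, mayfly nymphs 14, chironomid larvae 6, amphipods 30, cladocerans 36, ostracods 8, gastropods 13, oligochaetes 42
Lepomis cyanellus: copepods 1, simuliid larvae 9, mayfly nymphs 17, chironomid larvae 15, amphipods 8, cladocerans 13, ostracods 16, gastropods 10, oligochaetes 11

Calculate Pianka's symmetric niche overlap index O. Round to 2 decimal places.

0.70

Proportions for Lepomis macrochirus (n=229): 29/229=0.1266, 51/229=0.2227, 14/229=0.0611, 6/229=0.0262, 30/229=0.1310, 36/229=0.1572, 8/229=0.0349, 13/229=0.0568, 42/229=0.1834
Proportions for Lepomis cyanellus (n=100): 1/100=0.0100, 9/100=0.0900, 17/100=0.1700, 15/100=0.1500, 8/100=0.0800, 13/100=0.1300, 16/100=0.1600, 10/100=0.1000, 11/100=0.1100
Σ p₁ᵢp₂ᵢ = 0.001266 + 0.020043 + 0.010387 + 0.003930 + 0.010480 + 0.020436 + 0.005584 + 0.005680 + 0.020174 = 0.097980
Σp_1ᵢ² = 0.1266² + 0.2227² + 0.0611² + 0.0262² + 0.1310² + 0.1572² + 0.0349² + 0.0568² + 0.1834² = 0.016028 + 0.049595 + 0.003733 + 0.000686 + 0.017161 + 0.024712 + 0.001218 + 0.003226 + 0.033636 = 0.149995
Σp_2ᵢ² = 0.0100² + 0.0900² + 0.1700² + 0.1500² + 0.0800² + 0.1300² + 0.1600² + 0.1000² + 0.1100² = 0.000100 + 0.008100 + 0.028900 + 0.022500 + 0.006400 + 0.016900 + 0.025600 + 0.010000 + 0.012100 = 0.130600
O = 0.097980 / √(0.149995 × 0.130600) = 0.097980 / 0.1399619 = 0.7000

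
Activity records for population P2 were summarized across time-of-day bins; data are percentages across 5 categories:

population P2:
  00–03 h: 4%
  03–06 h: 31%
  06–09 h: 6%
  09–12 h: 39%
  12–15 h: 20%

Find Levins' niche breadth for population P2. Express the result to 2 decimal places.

Convert percentages to proportions (divide by 100).
Σpᵢ² = 0.04² + 0.31² + 0.06² + 0.39² + 0.20² = 0.0016 + 0.0961 + 0.0036 + 0.1521 + 0.0400 = 0.2934
B = 1 / 0.2934 = 3.4083

3.41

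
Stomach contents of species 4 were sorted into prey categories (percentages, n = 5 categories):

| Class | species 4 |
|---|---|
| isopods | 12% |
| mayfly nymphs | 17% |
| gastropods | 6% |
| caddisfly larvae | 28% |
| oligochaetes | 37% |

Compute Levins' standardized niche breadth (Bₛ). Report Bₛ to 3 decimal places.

0.703

Convert percentages to proportions (divide by 100).
Σpᵢ² = 0.12² + 0.17² + 0.06² + 0.28² + 0.37² = 0.0144 + 0.0289 + 0.0036 + 0.0784 + 0.1369 = 0.2622
B = 1 / 0.2622 = 3.81388
Bₛ = (B − 1)/(n − 1) = (3.81388 − 1)/(5 − 1) = 2.81388/4 = 0.70347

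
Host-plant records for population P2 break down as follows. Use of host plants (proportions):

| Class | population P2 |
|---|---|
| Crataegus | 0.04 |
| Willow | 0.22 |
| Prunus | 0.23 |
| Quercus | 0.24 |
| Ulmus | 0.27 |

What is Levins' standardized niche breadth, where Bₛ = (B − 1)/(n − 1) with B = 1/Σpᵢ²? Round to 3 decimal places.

Σpᵢ² = 0.04² + 0.22² + 0.23² + 0.24² + 0.27² = 0.0016 + 0.0484 + 0.0529 + 0.0576 + 0.0729 = 0.2334
B = 1 / 0.2334 = 4.28449
Bₛ = (B − 1)/(n − 1) = (4.28449 − 1)/(5 − 1) = 3.28449/4 = 0.82112

0.821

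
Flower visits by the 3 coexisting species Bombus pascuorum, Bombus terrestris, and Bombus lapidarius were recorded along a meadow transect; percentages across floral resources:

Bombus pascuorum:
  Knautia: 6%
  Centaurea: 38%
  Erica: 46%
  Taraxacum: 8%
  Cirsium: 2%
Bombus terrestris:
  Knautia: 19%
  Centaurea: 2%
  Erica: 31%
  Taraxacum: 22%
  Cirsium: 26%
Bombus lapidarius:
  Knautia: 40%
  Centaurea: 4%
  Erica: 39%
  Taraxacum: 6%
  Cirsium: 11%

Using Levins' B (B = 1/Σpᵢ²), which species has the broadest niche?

Convert percentages to proportions (divide by 100).
Σp_pascᵢ² = 0.06² + 0.38² + 0.46² + 0.08² + 0.02² = 0.0036 + 0.1444 + 0.2116 + 0.0064 + 0.0004 = 0.3664
B_pasc = 1 / 0.3664 = 2.7293
Σp_terrᵢ² = 0.19² + 0.02² + 0.31² + 0.22² + 0.26² = 0.0361 + 0.0004 + 0.0961 + 0.0484 + 0.0676 = 0.2486
B_terr = 1 / 0.2486 = 4.0225
Σp_lapiᵢ² = 0.40² + 0.04² + 0.39² + 0.06² + 0.11² = 0.1600 + 0.0016 + 0.1521 + 0.0036 + 0.0121 = 0.3294
B_lapi = 1 / 0.3294 = 3.0358
Highest B → broadest niche (most generalist): Bombus terrestris (B = 4.02).

Bombus terrestris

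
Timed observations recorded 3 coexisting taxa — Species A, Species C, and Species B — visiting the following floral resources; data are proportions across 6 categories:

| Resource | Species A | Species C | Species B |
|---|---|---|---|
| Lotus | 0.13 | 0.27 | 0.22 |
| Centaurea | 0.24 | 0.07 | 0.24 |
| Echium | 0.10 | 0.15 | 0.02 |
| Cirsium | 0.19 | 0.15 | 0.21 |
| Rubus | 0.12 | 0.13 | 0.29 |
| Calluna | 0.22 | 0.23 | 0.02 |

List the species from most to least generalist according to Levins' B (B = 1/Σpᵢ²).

Species A > Species C > Species B

Σp_Aᵢ² = 0.13² + 0.24² + 0.10² + 0.19² + 0.12² + 0.22² = 0.0169 + 0.0576 + 0.0100 + 0.0361 + 0.0144 + 0.0484 = 0.1834
B_A = 1 / 0.1834 = 5.4526
Σp_Cᵢ² = 0.27² + 0.07² + 0.15² + 0.15² + 0.13² + 0.23² = 0.0729 + 0.0049 + 0.0225 + 0.0225 + 0.0169 + 0.0529 = 0.1926
B_C = 1 / 0.1926 = 5.1921
Σp_Bᵢ² = 0.22² + 0.24² + 0.02² + 0.21² + 0.29² + 0.02² = 0.0484 + 0.0576 + 0.0004 + 0.0441 + 0.0841 + 0.0004 = 0.2350
B_B = 1 / 0.2350 = 4.2553
Ranking by B (broadest → narrowest): Species A (5.45) > Species C (5.19) > Species B (4.26)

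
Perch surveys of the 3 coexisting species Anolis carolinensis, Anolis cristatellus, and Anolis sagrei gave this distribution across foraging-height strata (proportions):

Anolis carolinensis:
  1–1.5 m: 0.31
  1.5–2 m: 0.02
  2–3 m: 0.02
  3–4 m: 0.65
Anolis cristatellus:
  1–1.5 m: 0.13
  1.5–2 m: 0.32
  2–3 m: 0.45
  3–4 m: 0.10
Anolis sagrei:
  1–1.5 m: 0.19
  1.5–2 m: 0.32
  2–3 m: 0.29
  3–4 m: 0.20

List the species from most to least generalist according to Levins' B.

Anolis sagrei > Anolis cristatellus > Anolis carolinensis

Σp_caroᵢ² = 0.31² + 0.02² + 0.02² + 0.65² = 0.0961 + 0.0004 + 0.0004 + 0.4225 = 0.5194
B_caro = 1 / 0.5194 = 1.9253
Σp_crisᵢ² = 0.13² + 0.32² + 0.45² + 0.10² = 0.0169 + 0.1024 + 0.2025 + 0.0100 = 0.3318
B_cris = 1 / 0.3318 = 3.0139
Σp_sagrᵢ² = 0.19² + 0.32² + 0.29² + 0.20² = 0.0361 + 0.1024 + 0.0841 + 0.0400 = 0.2626
B_sagr = 1 / 0.2626 = 3.8081
Ranking by B (broadest → narrowest): Anolis sagrei (3.81) > Anolis cristatellus (3.01) > Anolis carolinensis (1.93)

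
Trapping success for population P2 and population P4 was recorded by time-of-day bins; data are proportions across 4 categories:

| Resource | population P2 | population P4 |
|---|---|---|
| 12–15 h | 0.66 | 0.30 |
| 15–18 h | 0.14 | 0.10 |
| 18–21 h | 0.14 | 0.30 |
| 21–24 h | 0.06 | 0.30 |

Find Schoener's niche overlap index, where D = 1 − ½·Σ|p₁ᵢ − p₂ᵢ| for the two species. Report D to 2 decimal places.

0.60

Σ|p₁ᵢ − p₂ᵢ| = 0.36 + 0.04 + 0.16 + 0.24 = 0.80
D = 1 − ½ × 0.80 = 1 − 0.400 = 0.6000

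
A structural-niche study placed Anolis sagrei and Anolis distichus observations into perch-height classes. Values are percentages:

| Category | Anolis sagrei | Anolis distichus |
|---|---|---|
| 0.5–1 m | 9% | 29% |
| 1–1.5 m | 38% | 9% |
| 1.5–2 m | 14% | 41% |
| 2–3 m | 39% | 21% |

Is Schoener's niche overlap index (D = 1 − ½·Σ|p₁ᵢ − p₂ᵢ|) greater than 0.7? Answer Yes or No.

No

Convert percentages to proportions (divide by 100).
Σ|p₁ᵢ − p₂ᵢ| = 0.20 + 0.29 + 0.27 + 0.18 = 0.94
D = 1 − ½ × 0.94 = 1 − 0.470 = 0.5300
D = 0.5300 < 0.7 → No.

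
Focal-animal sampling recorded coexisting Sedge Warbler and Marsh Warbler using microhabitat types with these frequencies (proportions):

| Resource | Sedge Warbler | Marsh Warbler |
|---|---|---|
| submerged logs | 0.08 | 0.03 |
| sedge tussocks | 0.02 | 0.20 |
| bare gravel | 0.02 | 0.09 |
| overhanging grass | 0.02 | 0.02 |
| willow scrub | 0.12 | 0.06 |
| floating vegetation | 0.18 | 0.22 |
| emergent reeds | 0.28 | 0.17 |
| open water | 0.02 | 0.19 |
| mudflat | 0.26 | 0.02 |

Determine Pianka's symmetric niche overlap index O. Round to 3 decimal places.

0.612

Σ p₁ᵢp₂ᵢ = 0.0024 + 0.0040 + 0.0018 + 0.0004 + 0.0072 + 0.0396 + 0.0476 + 0.0038 + 0.0052 = 0.1120
Σp_1ᵢ² = 0.08² + 0.02² + 0.02² + 0.02² + 0.12² + 0.18² + 0.28² + 0.02² + 0.26² = 0.0064 + 0.0004 + 0.0004 + 0.0004 + 0.0144 + 0.0324 + 0.0784 + 0.0004 + 0.0676 = 0.2008
Σp_2ᵢ² = 0.03² + 0.20² + 0.09² + 0.02² + 0.06² + 0.22² + 0.17² + 0.19² + 0.02² = 0.0009 + 0.0400 + 0.0081 + 0.0004 + 0.0036 + 0.0484 + 0.0289 + 0.0361 + 0.0004 = 0.1668
O = 0.1120 / √(0.2008 × 0.1668) = 0.1120 / 0.183012 = 0.61198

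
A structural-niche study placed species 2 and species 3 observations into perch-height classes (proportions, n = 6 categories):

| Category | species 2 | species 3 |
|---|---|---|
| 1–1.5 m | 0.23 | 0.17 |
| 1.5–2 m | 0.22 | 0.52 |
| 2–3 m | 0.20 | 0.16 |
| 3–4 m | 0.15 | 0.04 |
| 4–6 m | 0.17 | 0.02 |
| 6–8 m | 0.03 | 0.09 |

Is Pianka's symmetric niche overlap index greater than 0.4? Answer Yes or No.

Yes

Σ p₁ᵢp₂ᵢ = 0.0391 + 0.1144 + 0.0320 + 0.0060 + 0.0034 + 0.0027 = 0.1976
Σp_1ᵢ² = 0.23² + 0.22² + 0.20² + 0.15² + 0.17² + 0.03² = 0.0529 + 0.0484 + 0.0400 + 0.0225 + 0.0289 + 0.0009 = 0.1936
Σp_2ᵢ² = 0.17² + 0.52² + 0.16² + 0.04² + 0.02² + 0.09² = 0.0289 + 0.2704 + 0.0256 + 0.0016 + 0.0004 + 0.0081 = 0.3350
O = 0.1976 / √(0.1936 × 0.3350) = 0.1976 / 0.25467 = 0.7759
O = 0.7759 > 0.4 → Yes.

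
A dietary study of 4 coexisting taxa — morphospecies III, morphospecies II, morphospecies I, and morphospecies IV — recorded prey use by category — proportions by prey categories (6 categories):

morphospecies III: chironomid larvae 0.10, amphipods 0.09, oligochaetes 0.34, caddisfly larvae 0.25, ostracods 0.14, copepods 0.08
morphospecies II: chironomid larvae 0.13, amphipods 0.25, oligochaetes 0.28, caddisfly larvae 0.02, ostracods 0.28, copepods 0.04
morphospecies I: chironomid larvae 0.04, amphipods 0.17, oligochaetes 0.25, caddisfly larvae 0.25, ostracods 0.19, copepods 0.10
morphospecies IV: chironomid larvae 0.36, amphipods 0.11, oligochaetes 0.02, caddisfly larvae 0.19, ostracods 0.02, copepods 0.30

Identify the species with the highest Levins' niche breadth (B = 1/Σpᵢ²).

morphospecies I

Σp_IIIᵢ² = 0.10² + 0.09² + 0.34² + 0.25² + 0.14² + 0.08² = 0.0100 + 0.0081 + 0.1156 + 0.0625 + 0.0196 + 0.0064 = 0.2222
B_III = 1 / 0.2222 = 4.5005
Σp_IIᵢ² = 0.13² + 0.25² + 0.28² + 0.02² + 0.28² + 0.04² = 0.0169 + 0.0625 + 0.0784 + 0.0004 + 0.0784 + 0.0016 = 0.2382
B_II = 1 / 0.2382 = 4.1982
Σp_Iᵢ² = 0.04² + 0.17² + 0.25² + 0.25² + 0.19² + 0.10² = 0.0016 + 0.0289 + 0.0625 + 0.0625 + 0.0361 + 0.0100 = 0.2016
B_I = 1 / 0.2016 = 4.9603
Σp_IVᵢ² = 0.36² + 0.11² + 0.02² + 0.19² + 0.02² + 0.30² = 0.1296 + 0.0121 + 0.0004 + 0.0361 + 0.0004 + 0.0900 = 0.2686
B_IV = 1 / 0.2686 = 3.7230
Highest B → broadest niche (most generalist): morphospecies I (B = 4.96).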